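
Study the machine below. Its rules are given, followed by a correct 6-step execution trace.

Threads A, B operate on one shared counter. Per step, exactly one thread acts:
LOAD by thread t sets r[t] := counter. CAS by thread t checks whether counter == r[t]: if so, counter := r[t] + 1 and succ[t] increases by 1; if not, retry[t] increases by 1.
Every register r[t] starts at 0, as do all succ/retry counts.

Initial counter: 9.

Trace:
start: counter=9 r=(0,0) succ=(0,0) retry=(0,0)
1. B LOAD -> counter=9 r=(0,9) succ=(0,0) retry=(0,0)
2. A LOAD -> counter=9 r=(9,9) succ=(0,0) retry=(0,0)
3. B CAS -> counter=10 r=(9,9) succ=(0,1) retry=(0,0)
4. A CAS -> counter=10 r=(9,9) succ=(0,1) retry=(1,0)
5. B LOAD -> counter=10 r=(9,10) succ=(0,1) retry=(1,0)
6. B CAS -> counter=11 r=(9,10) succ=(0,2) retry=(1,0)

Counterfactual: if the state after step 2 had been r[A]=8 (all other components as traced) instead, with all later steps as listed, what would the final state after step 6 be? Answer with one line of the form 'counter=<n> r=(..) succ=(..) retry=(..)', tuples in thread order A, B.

state after step 2 := counter=9 r=(8,9) succ=(0,0) retry=(0,0)
3. B CAS -> counter=10 r=(8,9) succ=(0,1) retry=(0,0)
4. A CAS -> counter=10 r=(8,9) succ=(0,1) retry=(1,0)
5. B LOAD -> counter=10 r=(8,10) succ=(0,1) retry=(1,0)
6. B CAS -> counter=11 r=(8,10) succ=(0,2) retry=(1,0)

counter=11 r=(8,10) succ=(0,2) retry=(1,0)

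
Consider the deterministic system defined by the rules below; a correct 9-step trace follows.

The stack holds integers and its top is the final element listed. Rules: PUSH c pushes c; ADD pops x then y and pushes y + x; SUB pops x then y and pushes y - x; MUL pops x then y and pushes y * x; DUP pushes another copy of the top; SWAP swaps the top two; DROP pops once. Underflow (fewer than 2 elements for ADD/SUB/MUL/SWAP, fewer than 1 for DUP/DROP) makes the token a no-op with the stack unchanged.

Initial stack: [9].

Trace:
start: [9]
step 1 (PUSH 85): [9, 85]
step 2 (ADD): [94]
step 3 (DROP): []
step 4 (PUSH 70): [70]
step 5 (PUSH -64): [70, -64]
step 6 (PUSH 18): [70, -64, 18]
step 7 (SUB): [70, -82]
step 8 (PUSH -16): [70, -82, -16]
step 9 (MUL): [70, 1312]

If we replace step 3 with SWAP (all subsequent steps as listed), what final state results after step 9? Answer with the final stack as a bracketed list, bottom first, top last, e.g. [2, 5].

[94, 70, 1312]

(re-executing from step 3 with the substitution; state before step 3: [94])
step 3 (SWAP): [94]
step 4 (PUSH 70): [94, 70]
step 5 (PUSH -64): [94, 70, -64]
step 6 (PUSH 18): [94, 70, -64, 18]
step 7 (SUB): [94, 70, -82]
step 8 (PUSH -16): [94, 70, -82, -16]
step 9 (MUL): [94, 70, 1312]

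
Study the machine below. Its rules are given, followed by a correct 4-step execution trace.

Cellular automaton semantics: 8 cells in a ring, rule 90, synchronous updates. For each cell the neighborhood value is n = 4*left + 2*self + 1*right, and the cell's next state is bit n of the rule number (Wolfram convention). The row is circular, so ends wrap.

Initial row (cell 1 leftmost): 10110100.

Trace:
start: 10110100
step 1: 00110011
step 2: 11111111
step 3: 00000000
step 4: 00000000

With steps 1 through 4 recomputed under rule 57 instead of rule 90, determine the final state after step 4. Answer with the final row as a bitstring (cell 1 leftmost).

(re-executing steps 1..4 under rule 57; state before step 1: 10110100)
step 1: 01101010
step 2: 01010101
step 3: 10101010
step 4: 01010101

01010101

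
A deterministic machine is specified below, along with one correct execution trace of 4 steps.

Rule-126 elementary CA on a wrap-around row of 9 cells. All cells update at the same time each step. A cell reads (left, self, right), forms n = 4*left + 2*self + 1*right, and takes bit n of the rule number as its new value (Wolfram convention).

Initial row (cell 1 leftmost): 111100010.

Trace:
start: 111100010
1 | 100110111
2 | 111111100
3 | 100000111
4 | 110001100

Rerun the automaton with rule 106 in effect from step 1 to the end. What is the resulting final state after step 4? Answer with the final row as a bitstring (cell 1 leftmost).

110101111

(re-executing steps 1..4 under rule 106; state before step 1: 111100010)
1 | 100100101
2 | 101001011
3 | 110010110
4 | 110101111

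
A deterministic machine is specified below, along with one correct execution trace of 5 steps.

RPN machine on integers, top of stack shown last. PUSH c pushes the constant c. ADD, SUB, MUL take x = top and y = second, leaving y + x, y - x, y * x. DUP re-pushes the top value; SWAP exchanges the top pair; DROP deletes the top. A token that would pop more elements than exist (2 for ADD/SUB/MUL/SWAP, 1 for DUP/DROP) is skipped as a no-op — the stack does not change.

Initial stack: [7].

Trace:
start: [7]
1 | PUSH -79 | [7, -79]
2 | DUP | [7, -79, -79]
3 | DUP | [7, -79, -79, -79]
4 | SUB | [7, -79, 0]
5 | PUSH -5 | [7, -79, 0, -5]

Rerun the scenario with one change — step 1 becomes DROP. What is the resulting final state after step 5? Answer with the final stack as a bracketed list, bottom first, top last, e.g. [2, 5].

(re-executing from step 1 with the substitution; state before step 1: [7])
1 | DROP | []
2 | DUP | []
3 | DUP | []
4 | SUB | []
5 | PUSH -5 | [-5]

[-5]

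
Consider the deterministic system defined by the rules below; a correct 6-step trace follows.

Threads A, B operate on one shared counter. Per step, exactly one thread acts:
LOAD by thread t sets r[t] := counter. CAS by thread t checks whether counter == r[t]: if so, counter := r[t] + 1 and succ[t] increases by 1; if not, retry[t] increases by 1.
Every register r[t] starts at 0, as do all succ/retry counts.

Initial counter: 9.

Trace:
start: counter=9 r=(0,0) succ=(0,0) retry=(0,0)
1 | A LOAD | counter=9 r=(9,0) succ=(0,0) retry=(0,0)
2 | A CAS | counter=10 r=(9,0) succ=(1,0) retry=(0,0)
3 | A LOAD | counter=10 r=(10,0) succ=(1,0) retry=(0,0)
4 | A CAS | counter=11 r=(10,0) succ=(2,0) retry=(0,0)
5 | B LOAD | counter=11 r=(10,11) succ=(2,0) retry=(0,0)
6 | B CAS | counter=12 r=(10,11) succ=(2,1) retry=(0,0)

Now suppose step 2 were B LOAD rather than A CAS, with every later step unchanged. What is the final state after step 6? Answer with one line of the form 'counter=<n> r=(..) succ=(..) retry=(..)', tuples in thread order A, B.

(re-executing from step 2 with the substitution; state before step 2: counter=9 r=(9,0) succ=(0,0) retry=(0,0))
2 | B LOAD | counter=9 r=(9,9) succ=(0,0) retry=(0,0)
3 | A LOAD | counter=9 r=(9,9) succ=(0,0) retry=(0,0)
4 | A CAS | counter=10 r=(9,9) succ=(1,0) retry=(0,0)
5 | B LOAD | counter=10 r=(9,10) succ=(1,0) retry=(0,0)
6 | B CAS | counter=11 r=(9,10) succ=(1,1) retry=(0,0)

counter=11 r=(9,10) succ=(1,1) retry=(0,0)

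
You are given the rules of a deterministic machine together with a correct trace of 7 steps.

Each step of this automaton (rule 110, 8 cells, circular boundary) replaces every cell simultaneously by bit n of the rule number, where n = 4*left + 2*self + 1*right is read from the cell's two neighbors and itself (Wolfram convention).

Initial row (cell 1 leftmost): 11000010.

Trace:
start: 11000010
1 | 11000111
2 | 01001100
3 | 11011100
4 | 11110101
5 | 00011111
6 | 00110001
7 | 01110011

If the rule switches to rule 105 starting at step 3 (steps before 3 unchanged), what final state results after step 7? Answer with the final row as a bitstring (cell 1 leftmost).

(re-executing steps 3..7 under rule 105; state before step 3: 01001100)
3 | 00001101
4 | 01101110
5 | 01111010
6 | 01001100
7 | 00001101

00001101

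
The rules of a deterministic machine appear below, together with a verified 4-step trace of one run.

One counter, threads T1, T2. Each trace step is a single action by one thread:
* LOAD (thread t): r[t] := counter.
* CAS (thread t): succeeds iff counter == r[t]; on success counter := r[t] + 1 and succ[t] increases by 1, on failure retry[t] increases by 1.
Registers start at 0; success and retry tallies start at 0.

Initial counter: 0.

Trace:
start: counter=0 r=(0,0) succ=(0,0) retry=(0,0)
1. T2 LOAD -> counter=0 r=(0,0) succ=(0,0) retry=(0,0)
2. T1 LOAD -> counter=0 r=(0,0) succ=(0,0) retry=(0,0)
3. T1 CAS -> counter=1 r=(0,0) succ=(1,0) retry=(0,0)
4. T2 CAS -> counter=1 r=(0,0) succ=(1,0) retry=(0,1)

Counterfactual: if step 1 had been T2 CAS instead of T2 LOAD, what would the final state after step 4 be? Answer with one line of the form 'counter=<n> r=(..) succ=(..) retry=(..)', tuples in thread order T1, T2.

(re-executing from step 1 with the substitution; state before step 1: counter=0 r=(0,0) succ=(0,0) retry=(0,0))
1. T2 CAS -> counter=1 r=(0,0) succ=(0,1) retry=(0,0)
2. T1 LOAD -> counter=1 r=(1,0) succ=(0,1) retry=(0,0)
3. T1 CAS -> counter=2 r=(1,0) succ=(1,1) retry=(0,0)
4. T2 CAS -> counter=2 r=(1,0) succ=(1,1) retry=(0,1)

counter=2 r=(1,0) succ=(1,1) retry=(0,1)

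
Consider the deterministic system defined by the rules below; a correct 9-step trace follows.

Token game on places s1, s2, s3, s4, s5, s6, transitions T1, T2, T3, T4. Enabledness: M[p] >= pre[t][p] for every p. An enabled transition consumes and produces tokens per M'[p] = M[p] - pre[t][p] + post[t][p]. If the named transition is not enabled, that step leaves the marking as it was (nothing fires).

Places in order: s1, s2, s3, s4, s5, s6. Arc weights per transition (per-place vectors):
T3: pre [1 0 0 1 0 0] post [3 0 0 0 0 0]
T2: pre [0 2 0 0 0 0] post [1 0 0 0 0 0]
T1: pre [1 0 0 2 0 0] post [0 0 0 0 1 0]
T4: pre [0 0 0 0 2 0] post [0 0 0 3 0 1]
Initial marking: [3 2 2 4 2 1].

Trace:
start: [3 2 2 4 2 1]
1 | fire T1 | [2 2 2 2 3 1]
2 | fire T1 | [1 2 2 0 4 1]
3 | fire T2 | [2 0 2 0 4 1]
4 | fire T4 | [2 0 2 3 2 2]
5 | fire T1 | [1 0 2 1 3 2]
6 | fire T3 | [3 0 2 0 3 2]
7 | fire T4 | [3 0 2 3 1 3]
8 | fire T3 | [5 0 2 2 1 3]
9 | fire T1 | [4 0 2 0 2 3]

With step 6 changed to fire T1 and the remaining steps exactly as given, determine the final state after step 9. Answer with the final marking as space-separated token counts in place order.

(re-executing from step 6 with the substitution; state before step 6: [1 0 2 1 3 2])
6 | fire T1 | [1 0 2 1 3 2]
7 | fire T4 | [1 0 2 4 1 3]
8 | fire T3 | [3 0 2 3 1 3]
9 | fire T1 | [2 0 2 1 2 3]

2 0 2 1 2 3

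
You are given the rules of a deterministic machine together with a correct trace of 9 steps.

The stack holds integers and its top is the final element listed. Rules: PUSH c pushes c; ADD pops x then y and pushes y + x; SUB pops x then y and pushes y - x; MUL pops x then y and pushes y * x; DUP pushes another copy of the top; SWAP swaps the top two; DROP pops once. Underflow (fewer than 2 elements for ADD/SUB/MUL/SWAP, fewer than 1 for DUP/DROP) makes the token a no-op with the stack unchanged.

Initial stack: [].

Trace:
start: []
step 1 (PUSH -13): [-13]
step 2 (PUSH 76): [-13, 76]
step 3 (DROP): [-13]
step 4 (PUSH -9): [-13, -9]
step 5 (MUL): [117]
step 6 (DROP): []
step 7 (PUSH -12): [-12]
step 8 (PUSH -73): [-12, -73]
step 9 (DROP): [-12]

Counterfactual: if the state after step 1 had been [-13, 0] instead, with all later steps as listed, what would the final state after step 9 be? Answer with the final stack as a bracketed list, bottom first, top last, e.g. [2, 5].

state after step 1 := [-13, 0]
step 2 (PUSH 76): [-13, 0, 76]
step 3 (DROP): [-13, 0]
step 4 (PUSH -9): [-13, 0, -9]
step 5 (MUL): [-13, 0]
step 6 (DROP): [-13]
step 7 (PUSH -12): [-13, -12]
step 8 (PUSH -73): [-13, -12, -73]
step 9 (DROP): [-13, -12]

[-13, -12]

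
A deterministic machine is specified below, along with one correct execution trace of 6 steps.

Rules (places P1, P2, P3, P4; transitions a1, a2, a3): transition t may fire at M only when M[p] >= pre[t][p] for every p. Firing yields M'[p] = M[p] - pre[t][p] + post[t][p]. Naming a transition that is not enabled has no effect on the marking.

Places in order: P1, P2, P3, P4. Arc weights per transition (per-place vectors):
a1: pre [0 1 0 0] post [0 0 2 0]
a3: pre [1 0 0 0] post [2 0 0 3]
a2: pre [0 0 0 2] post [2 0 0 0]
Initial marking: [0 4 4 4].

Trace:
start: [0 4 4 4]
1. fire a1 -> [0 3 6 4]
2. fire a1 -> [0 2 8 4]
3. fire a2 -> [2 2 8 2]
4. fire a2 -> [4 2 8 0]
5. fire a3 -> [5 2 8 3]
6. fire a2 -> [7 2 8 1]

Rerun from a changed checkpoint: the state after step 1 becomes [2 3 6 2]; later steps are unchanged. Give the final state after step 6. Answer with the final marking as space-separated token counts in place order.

7 2 8 1

state after step 1 := [2 3 6 2]
2. fire a1 -> [2 2 8 2]
3. fire a2 -> [4 2 8 0]
4. fire a2 -> [4 2 8 0]
5. fire a3 -> [5 2 8 3]
6. fire a2 -> [7 2 8 1]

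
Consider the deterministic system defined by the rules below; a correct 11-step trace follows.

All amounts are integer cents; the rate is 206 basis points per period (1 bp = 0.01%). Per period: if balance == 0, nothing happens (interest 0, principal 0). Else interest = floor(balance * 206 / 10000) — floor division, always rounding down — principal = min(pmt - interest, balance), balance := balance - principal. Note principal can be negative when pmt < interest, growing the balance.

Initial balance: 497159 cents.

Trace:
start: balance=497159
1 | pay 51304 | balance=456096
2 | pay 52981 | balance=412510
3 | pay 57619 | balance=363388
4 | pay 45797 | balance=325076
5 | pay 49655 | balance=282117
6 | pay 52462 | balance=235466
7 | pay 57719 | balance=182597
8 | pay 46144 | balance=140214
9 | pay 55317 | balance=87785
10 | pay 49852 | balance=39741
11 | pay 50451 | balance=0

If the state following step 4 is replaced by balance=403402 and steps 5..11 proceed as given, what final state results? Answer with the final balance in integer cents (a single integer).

state after step 4 := balance=403402
5 | pay 49655 | balance=362057
6 | pay 52462 | balance=317053
7 | pay 57719 | balance=265865
8 | pay 46144 | balance=225197
9 | pay 55317 | balance=174519
10 | pay 49852 | balance=128262
11 | pay 50451 | balance=80453

80453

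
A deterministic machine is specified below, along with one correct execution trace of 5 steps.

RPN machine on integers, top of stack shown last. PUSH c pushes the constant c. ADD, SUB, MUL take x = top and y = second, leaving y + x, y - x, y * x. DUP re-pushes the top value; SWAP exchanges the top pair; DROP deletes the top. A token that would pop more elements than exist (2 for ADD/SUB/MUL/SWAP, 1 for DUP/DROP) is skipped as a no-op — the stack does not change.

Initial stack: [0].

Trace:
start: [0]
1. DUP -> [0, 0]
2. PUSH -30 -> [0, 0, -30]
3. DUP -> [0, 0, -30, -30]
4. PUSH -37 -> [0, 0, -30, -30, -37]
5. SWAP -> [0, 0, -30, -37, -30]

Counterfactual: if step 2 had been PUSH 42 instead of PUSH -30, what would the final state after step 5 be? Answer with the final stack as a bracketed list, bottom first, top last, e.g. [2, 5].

(re-executing from step 2 with the substitution; state before step 2: [0, 0])
2. PUSH 42 -> [0, 0, 42]
3. DUP -> [0, 0, 42, 42]
4. PUSH -37 -> [0, 0, 42, 42, -37]
5. SWAP -> [0, 0, 42, -37, 42]

[0, 0, 42, -37, 42]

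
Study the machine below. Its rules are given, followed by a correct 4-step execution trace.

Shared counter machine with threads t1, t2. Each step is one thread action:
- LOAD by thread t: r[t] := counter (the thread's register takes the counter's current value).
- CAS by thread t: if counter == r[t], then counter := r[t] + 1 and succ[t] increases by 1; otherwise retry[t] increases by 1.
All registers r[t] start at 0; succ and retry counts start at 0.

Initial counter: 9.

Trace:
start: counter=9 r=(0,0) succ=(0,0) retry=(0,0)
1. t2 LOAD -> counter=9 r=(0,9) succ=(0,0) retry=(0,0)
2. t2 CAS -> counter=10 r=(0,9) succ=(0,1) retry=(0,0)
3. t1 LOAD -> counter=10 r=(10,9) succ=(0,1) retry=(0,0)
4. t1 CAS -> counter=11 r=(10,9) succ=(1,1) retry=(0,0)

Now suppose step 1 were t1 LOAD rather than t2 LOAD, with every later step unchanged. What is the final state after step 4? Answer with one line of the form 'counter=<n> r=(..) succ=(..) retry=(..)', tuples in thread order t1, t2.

(re-executing from step 1 with the substitution; state before step 1: counter=9 r=(0,0) succ=(0,0) retry=(0,0))
1. t1 LOAD -> counter=9 r=(9,0) succ=(0,0) retry=(0,0)
2. t2 CAS -> counter=9 r=(9,0) succ=(0,0) retry=(0,1)
3. t1 LOAD -> counter=9 r=(9,0) succ=(0,0) retry=(0,1)
4. t1 CAS -> counter=10 r=(9,0) succ=(1,0) retry=(0,1)

counter=10 r=(9,0) succ=(1,0) retry=(0,1)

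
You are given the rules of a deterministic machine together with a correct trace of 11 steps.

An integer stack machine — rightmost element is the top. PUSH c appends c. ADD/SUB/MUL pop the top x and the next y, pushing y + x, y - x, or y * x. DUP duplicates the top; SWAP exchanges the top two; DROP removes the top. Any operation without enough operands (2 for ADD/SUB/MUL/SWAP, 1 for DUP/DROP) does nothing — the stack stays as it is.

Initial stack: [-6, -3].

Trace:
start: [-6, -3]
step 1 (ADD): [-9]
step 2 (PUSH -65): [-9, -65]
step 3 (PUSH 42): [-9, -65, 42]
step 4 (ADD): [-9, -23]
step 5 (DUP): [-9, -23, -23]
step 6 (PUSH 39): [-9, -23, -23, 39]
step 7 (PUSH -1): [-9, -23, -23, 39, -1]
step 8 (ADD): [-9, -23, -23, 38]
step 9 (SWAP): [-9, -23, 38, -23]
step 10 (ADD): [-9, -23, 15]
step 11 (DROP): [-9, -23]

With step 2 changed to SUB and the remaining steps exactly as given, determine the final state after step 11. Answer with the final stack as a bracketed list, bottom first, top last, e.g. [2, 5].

[33]

(re-executing from step 2 with the substitution; state before step 2: [-9])
step 2 (SUB): [-9]
step 3 (PUSH 42): [-9, 42]
step 4 (ADD): [33]
step 5 (DUP): [33, 33]
step 6 (PUSH 39): [33, 33, 39]
step 7 (PUSH -1): [33, 33, 39, -1]
step 8 (ADD): [33, 33, 38]
step 9 (SWAP): [33, 38, 33]
step 10 (ADD): [33, 71]
step 11 (DROP): [33]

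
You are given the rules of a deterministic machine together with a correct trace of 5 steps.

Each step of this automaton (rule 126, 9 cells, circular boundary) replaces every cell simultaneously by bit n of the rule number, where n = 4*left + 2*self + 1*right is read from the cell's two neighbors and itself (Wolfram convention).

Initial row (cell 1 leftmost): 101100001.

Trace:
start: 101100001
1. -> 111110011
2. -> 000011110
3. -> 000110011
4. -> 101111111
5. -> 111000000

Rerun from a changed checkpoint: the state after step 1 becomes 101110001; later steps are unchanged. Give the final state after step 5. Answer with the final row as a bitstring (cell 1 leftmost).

state after step 1 := 101110001
2. -> 111011011
3. -> 001111110
4. -> 011000011
5. -> 111100111

111100111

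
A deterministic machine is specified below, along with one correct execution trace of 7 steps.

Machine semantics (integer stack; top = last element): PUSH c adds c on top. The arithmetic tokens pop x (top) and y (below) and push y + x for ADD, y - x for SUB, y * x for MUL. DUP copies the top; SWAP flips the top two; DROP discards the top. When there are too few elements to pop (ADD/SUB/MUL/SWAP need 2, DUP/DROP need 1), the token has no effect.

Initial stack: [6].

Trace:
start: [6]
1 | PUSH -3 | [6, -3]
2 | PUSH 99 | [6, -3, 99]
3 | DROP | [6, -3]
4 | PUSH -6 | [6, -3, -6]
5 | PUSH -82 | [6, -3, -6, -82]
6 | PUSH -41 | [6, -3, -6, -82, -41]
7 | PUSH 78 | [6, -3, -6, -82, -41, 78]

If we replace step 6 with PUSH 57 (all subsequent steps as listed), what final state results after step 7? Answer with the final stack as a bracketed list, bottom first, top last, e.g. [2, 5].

(re-executing from step 6 with the substitution; state before step 6: [6, -3, -6, -82])
6 | PUSH 57 | [6, -3, -6, -82, 57]
7 | PUSH 78 | [6, -3, -6, -82, 57, 78]

[6, -3, -6, -82, 57, 78]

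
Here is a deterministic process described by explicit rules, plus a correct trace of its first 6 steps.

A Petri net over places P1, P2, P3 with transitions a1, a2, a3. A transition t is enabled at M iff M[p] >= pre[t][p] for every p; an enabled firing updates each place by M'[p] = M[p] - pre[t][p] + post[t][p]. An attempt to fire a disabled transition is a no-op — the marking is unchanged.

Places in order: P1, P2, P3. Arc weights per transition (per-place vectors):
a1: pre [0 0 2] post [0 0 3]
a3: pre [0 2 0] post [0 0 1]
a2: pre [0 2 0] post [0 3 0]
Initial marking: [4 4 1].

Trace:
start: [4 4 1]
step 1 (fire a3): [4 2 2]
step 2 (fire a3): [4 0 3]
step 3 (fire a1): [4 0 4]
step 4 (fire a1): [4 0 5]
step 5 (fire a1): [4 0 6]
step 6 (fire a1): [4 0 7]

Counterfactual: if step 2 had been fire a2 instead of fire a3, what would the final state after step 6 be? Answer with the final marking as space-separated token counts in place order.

4 3 6

(re-executing from step 2 with the substitution; state before step 2: [4 2 2])
step 2 (fire a2): [4 3 2]
step 3 (fire a1): [4 3 3]
step 4 (fire a1): [4 3 4]
step 5 (fire a1): [4 3 5]
step 6 (fire a1): [4 3 6]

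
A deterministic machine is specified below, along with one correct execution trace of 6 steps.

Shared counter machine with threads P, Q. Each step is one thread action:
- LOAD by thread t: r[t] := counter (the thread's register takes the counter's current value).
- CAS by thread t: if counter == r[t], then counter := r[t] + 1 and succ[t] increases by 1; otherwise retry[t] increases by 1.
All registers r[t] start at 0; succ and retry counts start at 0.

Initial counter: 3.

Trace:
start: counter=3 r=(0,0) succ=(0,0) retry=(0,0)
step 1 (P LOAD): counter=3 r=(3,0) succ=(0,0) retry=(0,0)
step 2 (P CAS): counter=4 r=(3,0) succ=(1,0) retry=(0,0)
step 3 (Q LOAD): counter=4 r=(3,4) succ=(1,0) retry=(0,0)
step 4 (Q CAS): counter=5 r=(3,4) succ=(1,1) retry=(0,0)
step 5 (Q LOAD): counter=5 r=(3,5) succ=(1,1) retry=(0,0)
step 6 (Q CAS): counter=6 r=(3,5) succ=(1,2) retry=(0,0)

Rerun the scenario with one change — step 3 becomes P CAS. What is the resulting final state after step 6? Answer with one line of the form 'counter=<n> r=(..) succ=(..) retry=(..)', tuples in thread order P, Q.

counter=5 r=(3,4) succ=(1,1) retry=(1,1)

(re-executing from step 3 with the substitution; state before step 3: counter=4 r=(3,0) succ=(1,0) retry=(0,0))
step 3 (P CAS): counter=4 r=(3,0) succ=(1,0) retry=(1,0)
step 4 (Q CAS): counter=4 r=(3,0) succ=(1,0) retry=(1,1)
step 5 (Q LOAD): counter=4 r=(3,4) succ=(1,0) retry=(1,1)
step 6 (Q CAS): counter=5 r=(3,4) succ=(1,1) retry=(1,1)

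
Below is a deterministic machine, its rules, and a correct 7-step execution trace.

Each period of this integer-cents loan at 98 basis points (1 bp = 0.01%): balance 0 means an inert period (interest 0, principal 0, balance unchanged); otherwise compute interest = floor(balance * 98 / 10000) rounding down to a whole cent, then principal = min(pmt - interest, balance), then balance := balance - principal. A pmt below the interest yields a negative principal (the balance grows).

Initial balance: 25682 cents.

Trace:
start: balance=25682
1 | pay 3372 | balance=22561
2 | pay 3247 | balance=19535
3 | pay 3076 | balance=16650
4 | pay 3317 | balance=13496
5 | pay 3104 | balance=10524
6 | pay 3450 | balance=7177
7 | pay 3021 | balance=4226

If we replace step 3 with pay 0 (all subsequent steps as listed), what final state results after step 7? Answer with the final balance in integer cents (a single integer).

(re-executing from step 3 with the substitution; state before step 3: balance=19535)
3 | pay 0 | balance=19726
4 | pay 3317 | balance=16602
5 | pay 3104 | balance=13660
6 | pay 3450 | balance=10343
7 | pay 3021 | balance=7423

7423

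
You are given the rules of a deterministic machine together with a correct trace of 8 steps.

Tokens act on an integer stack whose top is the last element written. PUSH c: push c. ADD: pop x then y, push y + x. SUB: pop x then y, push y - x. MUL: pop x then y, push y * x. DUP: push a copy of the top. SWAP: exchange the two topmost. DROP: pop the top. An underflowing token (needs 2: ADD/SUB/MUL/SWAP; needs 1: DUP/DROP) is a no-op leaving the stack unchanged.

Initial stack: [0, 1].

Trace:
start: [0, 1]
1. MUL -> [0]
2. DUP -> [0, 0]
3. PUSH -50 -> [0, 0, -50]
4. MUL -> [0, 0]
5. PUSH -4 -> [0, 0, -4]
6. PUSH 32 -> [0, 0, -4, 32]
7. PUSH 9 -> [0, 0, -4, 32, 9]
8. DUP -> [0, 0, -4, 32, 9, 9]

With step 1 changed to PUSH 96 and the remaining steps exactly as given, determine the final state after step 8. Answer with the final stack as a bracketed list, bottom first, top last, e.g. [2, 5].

(re-executing from step 1 with the substitution; state before step 1: [0, 1])
1. PUSH 96 -> [0, 1, 96]
2. DUP -> [0, 1, 96, 96]
3. PUSH -50 -> [0, 1, 96, 96, -50]
4. MUL -> [0, 1, 96, -4800]
5. PUSH -4 -> [0, 1, 96, -4800, -4]
6. PUSH 32 -> [0, 1, 96, -4800, -4, 32]
7. PUSH 9 -> [0, 1, 96, -4800, -4, 32, 9]
8. DUP -> [0, 1, 96, -4800, -4, 32, 9, 9]

[0, 1, 96, -4800, -4, 32, 9, 9]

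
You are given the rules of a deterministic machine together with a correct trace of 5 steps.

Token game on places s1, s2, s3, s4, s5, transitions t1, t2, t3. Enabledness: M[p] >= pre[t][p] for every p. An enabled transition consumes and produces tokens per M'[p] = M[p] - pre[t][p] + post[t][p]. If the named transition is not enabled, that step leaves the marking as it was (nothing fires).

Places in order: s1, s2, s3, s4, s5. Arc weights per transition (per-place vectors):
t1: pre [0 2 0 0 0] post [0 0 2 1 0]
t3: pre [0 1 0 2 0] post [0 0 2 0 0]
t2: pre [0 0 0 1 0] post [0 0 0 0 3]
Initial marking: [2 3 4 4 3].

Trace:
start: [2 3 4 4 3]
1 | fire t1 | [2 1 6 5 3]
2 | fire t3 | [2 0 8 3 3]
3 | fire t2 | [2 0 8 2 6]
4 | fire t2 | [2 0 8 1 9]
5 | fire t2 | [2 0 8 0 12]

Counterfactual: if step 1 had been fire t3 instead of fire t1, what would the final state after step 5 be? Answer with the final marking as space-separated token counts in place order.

2 1 8 0 3

(re-executing from step 1 with the substitution; state before step 1: [2 3 4 4 3])
1 | fire t3 | [2 2 6 2 3]
2 | fire t3 | [2 1 8 0 3]
3 | fire t2 | [2 1 8 0 3]
4 | fire t2 | [2 1 8 0 3]
5 | fire t2 | [2 1 8 0 3]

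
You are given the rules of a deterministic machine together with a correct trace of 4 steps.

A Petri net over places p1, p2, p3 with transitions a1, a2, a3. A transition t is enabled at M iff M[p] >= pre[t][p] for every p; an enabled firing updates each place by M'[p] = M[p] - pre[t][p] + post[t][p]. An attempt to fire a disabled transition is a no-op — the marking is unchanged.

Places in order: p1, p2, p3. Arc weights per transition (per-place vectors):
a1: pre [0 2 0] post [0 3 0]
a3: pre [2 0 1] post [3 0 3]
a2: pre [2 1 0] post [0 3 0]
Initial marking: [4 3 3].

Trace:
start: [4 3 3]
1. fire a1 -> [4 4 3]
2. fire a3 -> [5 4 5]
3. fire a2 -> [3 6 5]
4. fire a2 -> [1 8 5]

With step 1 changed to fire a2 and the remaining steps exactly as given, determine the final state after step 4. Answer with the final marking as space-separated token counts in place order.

(re-executing from step 1 with the substitution; state before step 1: [4 3 3])
1. fire a2 -> [2 5 3]
2. fire a3 -> [3 5 5]
3. fire a2 -> [1 7 5]
4. fire a2 -> [1 7 5]

1 7 5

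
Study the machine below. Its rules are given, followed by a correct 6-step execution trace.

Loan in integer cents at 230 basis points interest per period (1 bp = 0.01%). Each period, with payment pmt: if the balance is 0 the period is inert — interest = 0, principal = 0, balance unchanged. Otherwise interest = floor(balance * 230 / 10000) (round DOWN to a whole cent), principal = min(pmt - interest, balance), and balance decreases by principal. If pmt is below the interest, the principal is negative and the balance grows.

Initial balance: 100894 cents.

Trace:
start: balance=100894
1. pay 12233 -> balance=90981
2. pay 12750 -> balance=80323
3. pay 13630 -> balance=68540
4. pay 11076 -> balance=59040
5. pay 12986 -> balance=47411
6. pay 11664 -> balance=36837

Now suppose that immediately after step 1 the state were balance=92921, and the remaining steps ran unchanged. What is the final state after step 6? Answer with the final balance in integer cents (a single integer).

state after step 1 := balance=92921
2. pay 12750 -> balance=82308
3. pay 13630 -> balance=70571
4. pay 11076 -> balance=61118
5. pay 12986 -> balance=49537
6. pay 11664 -> balance=39012

39012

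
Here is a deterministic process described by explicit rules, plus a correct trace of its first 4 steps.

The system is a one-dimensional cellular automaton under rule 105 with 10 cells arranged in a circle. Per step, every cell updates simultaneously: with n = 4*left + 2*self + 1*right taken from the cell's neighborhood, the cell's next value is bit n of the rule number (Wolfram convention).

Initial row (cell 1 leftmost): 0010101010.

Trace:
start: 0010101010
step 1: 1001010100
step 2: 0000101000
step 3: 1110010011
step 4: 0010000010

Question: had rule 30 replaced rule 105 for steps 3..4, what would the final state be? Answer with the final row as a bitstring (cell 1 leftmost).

0011001010

(re-executing steps 3..4 under rule 30; state before step 3: 0000101000)
step 3: 0001101100
step 4: 0011001010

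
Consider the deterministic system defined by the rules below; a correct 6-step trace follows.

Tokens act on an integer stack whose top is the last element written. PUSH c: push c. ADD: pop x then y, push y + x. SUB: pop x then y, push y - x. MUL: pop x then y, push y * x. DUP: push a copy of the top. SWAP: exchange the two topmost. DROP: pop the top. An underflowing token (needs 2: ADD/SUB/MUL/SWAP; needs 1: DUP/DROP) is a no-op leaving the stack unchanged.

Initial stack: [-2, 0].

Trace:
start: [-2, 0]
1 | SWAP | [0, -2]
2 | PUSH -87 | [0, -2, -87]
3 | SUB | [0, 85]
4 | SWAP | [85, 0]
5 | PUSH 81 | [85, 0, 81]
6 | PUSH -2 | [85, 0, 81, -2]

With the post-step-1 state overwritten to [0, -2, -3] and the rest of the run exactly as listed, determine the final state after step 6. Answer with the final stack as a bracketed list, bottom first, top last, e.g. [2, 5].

state after step 1 := [0, -2, -3]
2 | PUSH -87 | [0, -2, -3, -87]
3 | SUB | [0, -2, 84]
4 | SWAP | [0, 84, -2]
5 | PUSH 81 | [0, 84, -2, 81]
6 | PUSH -2 | [0, 84, -2, 81, -2]

[0, 84, -2, 81, -2]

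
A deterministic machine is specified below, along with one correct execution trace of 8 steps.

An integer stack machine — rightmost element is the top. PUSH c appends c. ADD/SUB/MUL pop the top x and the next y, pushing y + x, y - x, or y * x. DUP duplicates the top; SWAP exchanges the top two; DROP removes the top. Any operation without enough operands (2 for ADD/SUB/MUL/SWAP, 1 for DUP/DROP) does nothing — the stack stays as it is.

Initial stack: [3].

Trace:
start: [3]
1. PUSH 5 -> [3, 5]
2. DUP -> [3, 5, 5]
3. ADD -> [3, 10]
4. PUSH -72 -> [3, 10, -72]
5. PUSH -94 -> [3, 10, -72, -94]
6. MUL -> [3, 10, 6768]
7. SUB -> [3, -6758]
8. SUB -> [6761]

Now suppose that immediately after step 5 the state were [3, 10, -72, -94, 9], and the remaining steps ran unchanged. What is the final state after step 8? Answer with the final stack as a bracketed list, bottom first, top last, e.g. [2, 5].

state after step 5 := [3, 10, -72, -94, 9]
6. MUL -> [3, 10, -72, -846]
7. SUB -> [3, 10, 774]
8. SUB -> [3, -764]

[3, -764]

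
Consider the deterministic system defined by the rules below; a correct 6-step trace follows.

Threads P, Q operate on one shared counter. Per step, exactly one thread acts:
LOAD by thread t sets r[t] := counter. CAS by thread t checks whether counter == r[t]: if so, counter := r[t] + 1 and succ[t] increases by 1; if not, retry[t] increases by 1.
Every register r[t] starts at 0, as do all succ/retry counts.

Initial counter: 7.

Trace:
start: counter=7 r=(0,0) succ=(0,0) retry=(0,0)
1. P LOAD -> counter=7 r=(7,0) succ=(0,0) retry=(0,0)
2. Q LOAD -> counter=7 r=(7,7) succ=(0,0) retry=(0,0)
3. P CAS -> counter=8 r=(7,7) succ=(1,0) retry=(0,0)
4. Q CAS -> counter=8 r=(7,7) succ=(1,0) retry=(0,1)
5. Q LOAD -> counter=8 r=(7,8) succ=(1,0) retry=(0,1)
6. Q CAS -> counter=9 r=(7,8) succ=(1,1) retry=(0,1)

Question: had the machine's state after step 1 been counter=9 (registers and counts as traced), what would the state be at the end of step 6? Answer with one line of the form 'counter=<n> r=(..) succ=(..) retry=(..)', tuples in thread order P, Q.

state after step 1 := counter=9 r=(7,0) succ=(0,0) retry=(0,0)
2. Q LOAD -> counter=9 r=(7,9) succ=(0,0) retry=(0,0)
3. P CAS -> counter=9 r=(7,9) succ=(0,0) retry=(1,0)
4. Q CAS -> counter=10 r=(7,9) succ=(0,1) retry=(1,0)
5. Q LOAD -> counter=10 r=(7,10) succ=(0,1) retry=(1,0)
6. Q CAS -> counter=11 r=(7,10) succ=(0,2) retry=(1,0)

counter=11 r=(7,10) succ=(0,2) retry=(1,0)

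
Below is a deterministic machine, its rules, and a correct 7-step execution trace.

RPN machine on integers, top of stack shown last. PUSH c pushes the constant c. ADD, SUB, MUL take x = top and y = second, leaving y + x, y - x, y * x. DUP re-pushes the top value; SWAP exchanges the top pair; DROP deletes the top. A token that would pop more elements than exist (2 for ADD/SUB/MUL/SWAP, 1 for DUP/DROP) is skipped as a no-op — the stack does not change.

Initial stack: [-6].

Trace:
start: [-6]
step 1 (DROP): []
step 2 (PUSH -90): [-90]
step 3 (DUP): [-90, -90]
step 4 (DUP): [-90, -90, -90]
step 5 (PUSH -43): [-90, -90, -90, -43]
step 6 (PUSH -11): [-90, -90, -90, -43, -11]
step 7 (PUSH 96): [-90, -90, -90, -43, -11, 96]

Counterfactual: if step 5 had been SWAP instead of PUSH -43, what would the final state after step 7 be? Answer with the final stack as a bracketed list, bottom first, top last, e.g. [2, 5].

(re-executing from step 5 with the substitution; state before step 5: [-90, -90, -90])
step 5 (SWAP): [-90, -90, -90]
step 6 (PUSH -11): [-90, -90, -90, -11]
step 7 (PUSH 96): [-90, -90, -90, -11, 96]

[-90, -90, -90, -11, 96]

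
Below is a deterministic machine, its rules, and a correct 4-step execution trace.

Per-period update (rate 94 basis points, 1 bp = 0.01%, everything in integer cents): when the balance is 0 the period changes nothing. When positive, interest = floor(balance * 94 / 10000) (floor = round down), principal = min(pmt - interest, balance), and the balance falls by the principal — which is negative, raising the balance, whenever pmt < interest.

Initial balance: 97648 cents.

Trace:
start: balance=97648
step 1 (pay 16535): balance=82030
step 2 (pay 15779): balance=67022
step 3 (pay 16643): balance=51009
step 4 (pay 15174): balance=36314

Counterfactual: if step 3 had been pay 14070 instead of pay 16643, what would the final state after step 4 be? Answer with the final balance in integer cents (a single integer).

38911

(re-executing from step 3 with the substitution; state before step 3: balance=67022)
step 3 (pay 14070): balance=53582
step 4 (pay 15174): balance=38911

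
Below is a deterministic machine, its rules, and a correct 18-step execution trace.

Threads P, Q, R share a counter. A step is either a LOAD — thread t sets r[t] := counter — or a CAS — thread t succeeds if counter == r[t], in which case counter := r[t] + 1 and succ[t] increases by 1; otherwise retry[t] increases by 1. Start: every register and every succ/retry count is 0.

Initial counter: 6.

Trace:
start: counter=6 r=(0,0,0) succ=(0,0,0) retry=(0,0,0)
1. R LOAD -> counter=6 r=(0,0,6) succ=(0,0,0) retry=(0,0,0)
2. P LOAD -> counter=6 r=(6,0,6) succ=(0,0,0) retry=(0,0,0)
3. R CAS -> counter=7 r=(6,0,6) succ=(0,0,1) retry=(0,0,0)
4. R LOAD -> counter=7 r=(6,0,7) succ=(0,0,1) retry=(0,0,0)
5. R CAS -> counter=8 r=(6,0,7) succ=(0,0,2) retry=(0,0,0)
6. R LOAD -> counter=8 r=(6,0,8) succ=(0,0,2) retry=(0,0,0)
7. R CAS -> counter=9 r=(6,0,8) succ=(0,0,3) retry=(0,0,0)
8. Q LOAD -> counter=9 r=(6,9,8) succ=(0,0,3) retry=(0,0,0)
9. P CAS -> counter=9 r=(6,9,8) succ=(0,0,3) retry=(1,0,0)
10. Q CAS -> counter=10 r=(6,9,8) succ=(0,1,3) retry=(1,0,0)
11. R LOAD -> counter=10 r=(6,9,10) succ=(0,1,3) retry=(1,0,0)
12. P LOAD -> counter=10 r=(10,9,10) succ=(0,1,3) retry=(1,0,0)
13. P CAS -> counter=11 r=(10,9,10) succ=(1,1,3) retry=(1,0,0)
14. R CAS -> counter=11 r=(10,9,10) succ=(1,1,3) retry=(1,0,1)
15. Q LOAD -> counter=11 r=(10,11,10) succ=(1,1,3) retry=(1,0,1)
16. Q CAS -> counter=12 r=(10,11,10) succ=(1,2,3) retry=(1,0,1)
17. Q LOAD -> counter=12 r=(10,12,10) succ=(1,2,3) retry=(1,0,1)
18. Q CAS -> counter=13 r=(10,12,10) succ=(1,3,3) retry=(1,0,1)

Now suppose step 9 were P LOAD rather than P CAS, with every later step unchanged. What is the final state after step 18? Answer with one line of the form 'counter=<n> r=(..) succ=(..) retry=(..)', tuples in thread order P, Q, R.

counter=13 r=(10,12,10) succ=(1,3,3) retry=(0,0,1)

(re-executing from step 9 with the substitution; state before step 9: counter=9 r=(6,9,8) succ=(0,0,3) retry=(0,0,0))
9. P LOAD -> counter=9 r=(9,9,8) succ=(0,0,3) retry=(0,0,0)
10. Q CAS -> counter=10 r=(9,9,8) succ=(0,1,3) retry=(0,0,0)
11. R LOAD -> counter=10 r=(9,9,10) succ=(0,1,3) retry=(0,0,0)
12. P LOAD -> counter=10 r=(10,9,10) succ=(0,1,3) retry=(0,0,0)
13. P CAS -> counter=11 r=(10,9,10) succ=(1,1,3) retry=(0,0,0)
14. R CAS -> counter=11 r=(10,9,10) succ=(1,1,3) retry=(0,0,1)
15. Q LOAD -> counter=11 r=(10,11,10) succ=(1,1,3) retry=(0,0,1)
16. Q CAS -> counter=12 r=(10,11,10) succ=(1,2,3) retry=(0,0,1)
17. Q LOAD -> counter=12 r=(10,12,10) succ=(1,2,3) retry=(0,0,1)
18. Q CAS -> counter=13 r=(10,12,10) succ=(1,3,3) retry=(0,0,1)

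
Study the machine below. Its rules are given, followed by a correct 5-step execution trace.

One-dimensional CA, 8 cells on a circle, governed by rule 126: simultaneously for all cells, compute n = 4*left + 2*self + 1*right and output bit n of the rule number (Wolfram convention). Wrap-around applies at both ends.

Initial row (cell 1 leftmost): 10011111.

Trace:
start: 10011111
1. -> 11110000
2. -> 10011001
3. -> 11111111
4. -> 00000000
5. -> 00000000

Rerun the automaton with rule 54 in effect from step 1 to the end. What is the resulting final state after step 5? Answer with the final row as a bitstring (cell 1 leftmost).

(re-executing steps 1..5 under rule 54; state before step 1: 10011111)
1. -> 01100000
2. -> 10010000
3. -> 11111001
4. -> 00000110
5. -> 00001001

00001001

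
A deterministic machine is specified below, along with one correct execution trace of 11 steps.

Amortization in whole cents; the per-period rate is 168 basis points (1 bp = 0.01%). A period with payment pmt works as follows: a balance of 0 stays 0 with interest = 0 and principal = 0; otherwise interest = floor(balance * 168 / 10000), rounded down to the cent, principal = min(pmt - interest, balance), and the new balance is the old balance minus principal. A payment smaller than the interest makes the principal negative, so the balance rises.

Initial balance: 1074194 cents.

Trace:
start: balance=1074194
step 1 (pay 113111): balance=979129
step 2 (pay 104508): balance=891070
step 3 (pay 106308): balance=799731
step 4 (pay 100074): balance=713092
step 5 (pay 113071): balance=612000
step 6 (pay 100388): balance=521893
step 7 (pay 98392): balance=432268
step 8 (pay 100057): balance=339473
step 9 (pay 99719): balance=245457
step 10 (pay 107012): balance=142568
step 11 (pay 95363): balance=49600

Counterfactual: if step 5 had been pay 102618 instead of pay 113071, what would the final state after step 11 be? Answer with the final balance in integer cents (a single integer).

61152

(re-executing from step 5 with the substitution; state before step 5: balance=713092)
step 5 (pay 102618): balance=622453
step 6 (pay 100388): balance=532522
step 7 (pay 98392): balance=443076
step 8 (pay 100057): balance=350462
step 9 (pay 99719): balance=256630
step 10 (pay 107012): balance=153929
step 11 (pay 95363): balance=61152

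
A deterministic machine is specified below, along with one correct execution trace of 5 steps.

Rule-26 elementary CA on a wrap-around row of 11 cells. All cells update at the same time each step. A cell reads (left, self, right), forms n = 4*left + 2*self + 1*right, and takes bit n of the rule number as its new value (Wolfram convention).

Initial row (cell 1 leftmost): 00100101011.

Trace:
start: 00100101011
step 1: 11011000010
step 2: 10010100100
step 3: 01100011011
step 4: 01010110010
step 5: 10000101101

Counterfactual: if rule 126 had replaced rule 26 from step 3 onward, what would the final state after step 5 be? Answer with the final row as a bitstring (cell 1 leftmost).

00000000000

(re-executing steps 3..5 under rule 126; state before step 3: 10010100100)
step 3: 11111111111
step 4: 00000000000
step 5: 00000000000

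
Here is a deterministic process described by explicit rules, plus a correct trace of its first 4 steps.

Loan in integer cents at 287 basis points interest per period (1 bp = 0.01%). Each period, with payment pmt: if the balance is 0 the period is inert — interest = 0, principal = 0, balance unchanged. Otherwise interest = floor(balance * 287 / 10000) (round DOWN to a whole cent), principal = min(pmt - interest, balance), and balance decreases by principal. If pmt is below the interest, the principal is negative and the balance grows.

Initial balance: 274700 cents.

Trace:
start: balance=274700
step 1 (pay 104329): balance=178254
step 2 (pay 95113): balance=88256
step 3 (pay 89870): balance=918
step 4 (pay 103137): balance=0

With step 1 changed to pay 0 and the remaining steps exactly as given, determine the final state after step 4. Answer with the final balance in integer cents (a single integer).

(re-executing from step 1 with the substitution; state before step 1: balance=274700)
step 1 (pay 0): balance=282583
step 2 (pay 95113): balance=195580
step 3 (pay 89870): balance=111323
step 4 (pay 103137): balance=11380

11380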